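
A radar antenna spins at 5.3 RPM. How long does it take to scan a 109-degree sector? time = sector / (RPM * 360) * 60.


t = 109 / (5.3 * 360) * 60 = 3.43 s

3.43 s


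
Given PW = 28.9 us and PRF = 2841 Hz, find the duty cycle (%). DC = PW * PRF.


DC = 28.9e-6 * 2841 * 100 = 8.21%

8.21%


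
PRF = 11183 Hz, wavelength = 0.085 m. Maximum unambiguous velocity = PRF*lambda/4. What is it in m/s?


V_ua = 11183 * 0.085 / 4 = 237.6 m/s

237.6 m/s


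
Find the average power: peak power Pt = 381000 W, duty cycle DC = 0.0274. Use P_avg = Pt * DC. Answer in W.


P_avg = 381000 * 0.0274 = 10439.4 W

10439.4 W


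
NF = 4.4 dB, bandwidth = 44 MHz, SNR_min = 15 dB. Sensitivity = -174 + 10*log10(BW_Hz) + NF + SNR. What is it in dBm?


10*log10(44000000.0) = 76.43
S = -174 + 76.43 + 4.4 + 15 = -78.2 dBm

-78.2 dBm


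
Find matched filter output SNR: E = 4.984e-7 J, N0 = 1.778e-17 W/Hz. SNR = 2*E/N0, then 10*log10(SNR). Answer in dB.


SNR_lin = 2 * 4.984e-7 / 1.778e-17 = 5.606e10
SNR_dB = 10*log10(5.606e10) = 107.5 dB

107.5 dB


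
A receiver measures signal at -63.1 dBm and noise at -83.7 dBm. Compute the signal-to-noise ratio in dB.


SNR = -63.1 - (-83.7) = 20.6 dB

20.6 dB


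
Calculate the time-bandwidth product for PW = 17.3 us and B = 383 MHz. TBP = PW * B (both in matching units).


TBP = 17.3 * 383 = 6625.9

6625.9


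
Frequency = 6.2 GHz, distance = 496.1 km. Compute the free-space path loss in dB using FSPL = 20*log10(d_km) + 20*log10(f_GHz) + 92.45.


20*log10(496.1) = 53.91
20*log10(6.2) = 15.85
FSPL = 162.2 dB

162.2 dB


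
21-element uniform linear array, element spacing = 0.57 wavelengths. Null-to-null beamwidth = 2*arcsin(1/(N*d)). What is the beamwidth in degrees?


1/(N*d) = 1/(21*0.57) = 0.083542
BW = 2*arcsin(0.083542) = 9.6 degrees

9.6 degrees


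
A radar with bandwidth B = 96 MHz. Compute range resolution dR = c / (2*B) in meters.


dR = 3e8 / (2 * 96000000.0) = 1.56 m

1.56 m


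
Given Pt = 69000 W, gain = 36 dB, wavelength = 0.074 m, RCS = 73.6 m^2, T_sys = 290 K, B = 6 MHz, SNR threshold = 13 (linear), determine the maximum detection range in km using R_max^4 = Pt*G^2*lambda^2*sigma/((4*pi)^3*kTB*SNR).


G_lin = 10^(36/10) = 3981.071706
R^4 = 69000 * 3981.071706^2 * 0.074^2 * 73.6 / ((4*pi)^3 * 1.38e-23 * 290 * 6000000.0 * 13)
R^4 = 7.11523e20 m^4
R_max = (7.11523e20)^(1/4) = 163323.0 m = 163.3 km

163.3 km


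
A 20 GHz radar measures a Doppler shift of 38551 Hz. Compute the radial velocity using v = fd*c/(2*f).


v = 38551 * 3e8 / (2 * 20000000000.0) = 289.1 m/s

289.1 m/s


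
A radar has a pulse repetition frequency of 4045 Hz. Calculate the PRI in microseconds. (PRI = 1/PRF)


PRI = 1/4045 = 0.0002472188 s = 247.2 us

247.2 us


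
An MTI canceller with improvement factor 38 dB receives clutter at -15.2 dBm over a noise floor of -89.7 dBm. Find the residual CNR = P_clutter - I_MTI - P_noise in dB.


CNR = -15.2 - 38 - (-89.7) = 36.5 dB

36.5 dB


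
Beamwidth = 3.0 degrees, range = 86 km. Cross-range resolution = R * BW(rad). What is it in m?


BW_rad = 0.052359878
CR = 86000 * 0.052359878 = 4502.9 m

4502.9 m


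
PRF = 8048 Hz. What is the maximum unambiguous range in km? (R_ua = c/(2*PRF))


R_ua = 3e8 / (2 * 8048) = 18638.2 m = 18.6 km

18.6 km


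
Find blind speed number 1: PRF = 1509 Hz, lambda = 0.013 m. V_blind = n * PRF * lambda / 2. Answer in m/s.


V_blind = 1 * 1509 * 0.013 / 2 = 9.8 m/s

9.8 m/s


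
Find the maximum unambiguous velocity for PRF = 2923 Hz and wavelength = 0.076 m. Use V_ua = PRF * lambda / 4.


V_ua = 2923 * 0.076 / 4 = 55.5 m/s

55.5 m/s


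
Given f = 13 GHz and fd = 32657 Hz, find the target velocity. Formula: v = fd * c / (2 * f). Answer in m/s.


v = 32657 * 3e8 / (2 * 13000000000.0) = 376.8 m/s

376.8 m/s


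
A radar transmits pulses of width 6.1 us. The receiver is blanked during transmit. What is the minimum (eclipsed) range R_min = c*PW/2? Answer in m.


R_min = 3e8 * 6.1e-6 / 2 = 915.0 m

915.0 m


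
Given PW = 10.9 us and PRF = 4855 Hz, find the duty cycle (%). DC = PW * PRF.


DC = 10.9e-6 * 4855 * 100 = 5.29%

5.29%


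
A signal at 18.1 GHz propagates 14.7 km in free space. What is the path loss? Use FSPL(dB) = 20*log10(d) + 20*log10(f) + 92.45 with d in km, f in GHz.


20*log10(14.7) = 23.35
20*log10(18.1) = 25.15
FSPL = 140.9 dB

140.9 dB


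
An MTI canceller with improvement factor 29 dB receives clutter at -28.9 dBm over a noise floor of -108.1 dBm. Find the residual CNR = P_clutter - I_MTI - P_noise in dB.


CNR = -28.9 - 29 - (-108.1) = 50.2 dB

50.2 dB


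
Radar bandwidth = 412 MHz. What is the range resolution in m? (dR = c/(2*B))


dR = 3e8 / (2 * 412000000.0) = 0.36 m

0.36 m


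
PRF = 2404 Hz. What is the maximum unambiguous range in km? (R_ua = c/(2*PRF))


R_ua = 3e8 / (2 * 2404) = 62396.0 m = 62.4 km

62.4 km


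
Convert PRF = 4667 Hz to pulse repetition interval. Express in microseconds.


PRI = 1/4667 = 0.0002142704 s = 214.3 us

214.3 us


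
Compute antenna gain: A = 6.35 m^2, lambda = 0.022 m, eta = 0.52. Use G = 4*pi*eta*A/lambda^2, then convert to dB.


G_linear = 4*pi*0.52*6.35/0.022^2 = 85731.73
G_dB = 10*log10(85731.73) = 49.3 dB

49.3 dB


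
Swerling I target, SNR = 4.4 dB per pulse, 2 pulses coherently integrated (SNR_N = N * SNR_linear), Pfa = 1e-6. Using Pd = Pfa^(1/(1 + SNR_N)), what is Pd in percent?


SNR_lin = 10^(4.4/10) = 2.75423
SNR_N = 2 * 2.75423 = 5.50846
1/(1 + SNR_N) = 1/6.50846 = 0.1536462
Pd = (1e-6)^0.1536462 = 0.11971
Pd = 12.0%

12.0%


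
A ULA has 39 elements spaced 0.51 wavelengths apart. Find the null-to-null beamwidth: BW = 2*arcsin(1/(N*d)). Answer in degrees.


1/(N*d) = 1/(39*0.51) = 0.050277
BW = 2*arcsin(0.050277) = 5.8 degrees

5.8 degrees


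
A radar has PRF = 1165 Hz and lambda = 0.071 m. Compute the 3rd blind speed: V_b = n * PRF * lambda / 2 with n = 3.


V_blind = 3 * 1165 * 0.071 / 2 = 124.1 m/s

124.1 m/s


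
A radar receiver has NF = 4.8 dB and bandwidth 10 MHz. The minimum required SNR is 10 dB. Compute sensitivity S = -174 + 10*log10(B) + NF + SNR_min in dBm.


10*log10(10000000.0) = 70.0
S = -174 + 70.0 + 4.8 + 10 = -89.2 dBm

-89.2 dBm


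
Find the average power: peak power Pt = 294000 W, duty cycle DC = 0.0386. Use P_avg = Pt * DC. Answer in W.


P_avg = 294000 * 0.0386 = 11348.4 W

11348.4 W


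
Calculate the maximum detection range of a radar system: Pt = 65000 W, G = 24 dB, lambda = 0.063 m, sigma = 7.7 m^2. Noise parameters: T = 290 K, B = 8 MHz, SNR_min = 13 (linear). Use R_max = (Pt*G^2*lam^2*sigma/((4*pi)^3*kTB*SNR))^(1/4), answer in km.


G_lin = 10^(24/10) = 251.188643
R^4 = 65000 * 251.188643^2 * 0.063^2 * 7.7 / ((4*pi)^3 * 1.38e-23 * 290 * 8000000.0 * 13)
R^4 = 1.51756e17 m^4
R_max = (1.51756e17)^(1/4) = 19737.2 m = 19.7 km

19.7 km


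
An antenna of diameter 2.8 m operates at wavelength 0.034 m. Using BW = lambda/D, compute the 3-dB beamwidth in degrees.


BW_rad = 0.034 / 2.8 = 0.012143
BW_deg = 0.7 degrees

0.7 degrees


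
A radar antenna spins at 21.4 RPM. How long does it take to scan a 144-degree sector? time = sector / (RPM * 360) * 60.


t = 144 / (21.4 * 360) * 60 = 1.12 s

1.12 s


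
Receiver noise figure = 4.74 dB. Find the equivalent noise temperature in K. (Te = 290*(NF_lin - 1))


NF_lin = 10^(4.74/10) = 2.978516
Te = 290 * (2.978516 - 1) = 573.8 K

573.8 K


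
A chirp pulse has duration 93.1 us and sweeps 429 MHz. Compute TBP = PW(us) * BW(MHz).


TBP = 93.1 * 429 = 39939.9

39939.9


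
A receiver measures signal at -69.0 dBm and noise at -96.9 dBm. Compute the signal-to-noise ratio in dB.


SNR = -69.0 - (-96.9) = 27.9 dB

27.9 dB


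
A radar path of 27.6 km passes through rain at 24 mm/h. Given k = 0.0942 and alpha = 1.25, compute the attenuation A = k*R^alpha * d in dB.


gamma = 0.0942 * 24^1.25 = 5.003973 dB/km
A = 5.003973 * 27.6 = 138.11 dB

138.11 dB


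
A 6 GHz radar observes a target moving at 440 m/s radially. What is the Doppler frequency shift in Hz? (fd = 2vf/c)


fd = 2 * 440 * 6000000000.0 / 3e8 = 17600.0 Hz

17600.0 Hz


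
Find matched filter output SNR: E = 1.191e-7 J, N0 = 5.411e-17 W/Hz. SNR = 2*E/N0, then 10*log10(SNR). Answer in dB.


SNR_lin = 2 * 1.191e-7 / 5.411e-17 = 4.402e9
SNR_dB = 10*log10(4.402e9) = 96.4 dB

96.4 dB


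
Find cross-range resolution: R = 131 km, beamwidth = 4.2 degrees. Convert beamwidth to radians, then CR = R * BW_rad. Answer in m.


BW_rad = 0.073303829
CR = 131000 * 0.073303829 = 9602.8 m

9602.8 m


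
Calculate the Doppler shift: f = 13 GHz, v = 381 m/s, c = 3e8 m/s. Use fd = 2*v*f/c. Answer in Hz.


fd = 2 * 381 * 13000000000.0 / 3e8 = 33020.0 Hz

33020.0 Hz


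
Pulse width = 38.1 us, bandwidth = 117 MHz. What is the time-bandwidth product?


TBP = 38.1 * 117 = 4457.7

4457.7


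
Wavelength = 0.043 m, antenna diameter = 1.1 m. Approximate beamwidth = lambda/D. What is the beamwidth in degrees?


BW_rad = 0.043 / 1.1 = 0.039091
BW_deg = 2.24 degrees

2.24 degrees


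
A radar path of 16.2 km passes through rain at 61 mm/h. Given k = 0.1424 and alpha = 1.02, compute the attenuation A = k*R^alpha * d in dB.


gamma = 0.1424 * 61^1.02 = 9.430754 dB/km
A = 9.430754 * 16.2 = 152.78 dB

152.78 dB


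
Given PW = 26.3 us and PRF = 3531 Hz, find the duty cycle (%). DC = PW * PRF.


DC = 26.3e-6 * 3531 * 100 = 9.29%

9.29%


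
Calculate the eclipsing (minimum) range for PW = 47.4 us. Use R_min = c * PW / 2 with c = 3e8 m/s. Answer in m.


R_min = 3e8 * 47.4e-6 / 2 = 7110.0 m

7110.0 m


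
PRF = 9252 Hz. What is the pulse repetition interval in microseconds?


PRI = 1/9252 = 0.0001080847 s = 108.1 us

108.1 us


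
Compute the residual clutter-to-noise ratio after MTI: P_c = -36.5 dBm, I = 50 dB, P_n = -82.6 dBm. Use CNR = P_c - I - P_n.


CNR = -36.5 - 50 - (-82.6) = -3.9 dB

-3.9 dB


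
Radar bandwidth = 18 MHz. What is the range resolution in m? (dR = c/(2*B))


dR = 3e8 / (2 * 18000000.0) = 8.33 m

8.33 m


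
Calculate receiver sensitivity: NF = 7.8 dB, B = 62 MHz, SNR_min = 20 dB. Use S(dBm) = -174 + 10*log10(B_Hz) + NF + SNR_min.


10*log10(62000000.0) = 77.92
S = -174 + 77.92 + 7.8 + 20 = -68.3 dBm

-68.3 dBm


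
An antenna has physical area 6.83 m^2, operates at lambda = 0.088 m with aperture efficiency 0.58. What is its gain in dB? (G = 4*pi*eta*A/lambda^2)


G_linear = 4*pi*0.58*6.83/0.088^2 = 6428.26
G_dB = 10*log10(6428.26) = 38.1 dB

38.1 dB


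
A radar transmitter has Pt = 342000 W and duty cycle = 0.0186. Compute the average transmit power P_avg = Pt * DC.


P_avg = 342000 * 0.0186 = 6361.2 W

6361.2 W


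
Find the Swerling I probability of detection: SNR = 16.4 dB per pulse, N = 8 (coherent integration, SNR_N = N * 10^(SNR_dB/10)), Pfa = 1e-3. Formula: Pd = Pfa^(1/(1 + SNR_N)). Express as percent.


SNR_lin = 10^(16.4/10) = 43.65158
SNR_N = 8 * 43.65158 = 349.21264
1/(1 + SNR_N) = 1/350.21264 = 0.0028554
Pd = (1e-3)^0.0028554 = 0.98047
Pd = 98.0%

98.0%


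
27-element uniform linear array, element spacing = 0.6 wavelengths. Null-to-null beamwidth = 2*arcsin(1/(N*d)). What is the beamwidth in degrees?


1/(N*d) = 1/(27*0.6) = 0.061728
BW = 2*arcsin(0.061728) = 7.1 degrees

7.1 degrees


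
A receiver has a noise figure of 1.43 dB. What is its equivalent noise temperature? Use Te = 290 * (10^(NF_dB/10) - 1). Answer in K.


NF_lin = 10^(1.43/10) = 1.389953
Te = 290 * (1.389953 - 1) = 113.1 K

113.1 K


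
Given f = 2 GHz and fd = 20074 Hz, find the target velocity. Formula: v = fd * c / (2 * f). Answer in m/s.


v = 20074 * 3e8 / (2 * 2000000000.0) = 1505.6 m/s

1505.6 m/s


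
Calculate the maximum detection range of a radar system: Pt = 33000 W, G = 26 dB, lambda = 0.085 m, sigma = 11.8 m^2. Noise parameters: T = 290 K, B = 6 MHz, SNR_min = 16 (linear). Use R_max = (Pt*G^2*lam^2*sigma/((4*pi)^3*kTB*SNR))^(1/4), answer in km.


G_lin = 10^(26/10) = 398.107171
R^4 = 33000 * 398.107171^2 * 0.085^2 * 11.8 / ((4*pi)^3 * 1.38e-23 * 290 * 6000000.0 * 16)
R^4 = 5.84865e17 m^4
R_max = (5.84865e17)^(1/4) = 27654.4 m = 27.7 km

27.7 km


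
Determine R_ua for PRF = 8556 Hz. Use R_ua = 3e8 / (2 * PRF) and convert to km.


R_ua = 3e8 / (2 * 8556) = 17531.6 m = 17.5 km

17.5 km


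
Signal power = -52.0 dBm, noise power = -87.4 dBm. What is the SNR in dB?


SNR = -52.0 - (-87.4) = 35.4 dB

35.4 dB


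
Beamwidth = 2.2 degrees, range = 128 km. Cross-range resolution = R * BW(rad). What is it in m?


BW_rad = 0.038397244
CR = 128000 * 0.038397244 = 4914.8 m

4914.8 m


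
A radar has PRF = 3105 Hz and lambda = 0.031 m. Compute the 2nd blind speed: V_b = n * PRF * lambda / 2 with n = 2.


V_blind = 2 * 3105 * 0.031 / 2 = 96.3 m/s

96.3 m/s


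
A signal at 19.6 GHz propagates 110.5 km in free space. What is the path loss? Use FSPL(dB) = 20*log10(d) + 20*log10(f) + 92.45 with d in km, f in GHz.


20*log10(110.5) = 40.87
20*log10(19.6) = 25.85
FSPL = 159.2 dB

159.2 dB


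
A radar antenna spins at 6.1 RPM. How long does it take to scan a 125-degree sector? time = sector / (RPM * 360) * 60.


t = 125 / (6.1 * 360) * 60 = 3.42 s

3.42 s


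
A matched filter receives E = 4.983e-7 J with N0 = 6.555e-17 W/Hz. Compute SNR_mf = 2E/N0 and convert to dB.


SNR_lin = 2 * 4.983e-7 / 6.555e-17 = 1.52e10
SNR_dB = 10*log10(1.52e10) = 101.8 dB

101.8 dB


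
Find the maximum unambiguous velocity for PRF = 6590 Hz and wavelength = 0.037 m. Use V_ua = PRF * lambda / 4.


V_ua = 6590 * 0.037 / 4 = 61.0 m/s

61.0 m/s


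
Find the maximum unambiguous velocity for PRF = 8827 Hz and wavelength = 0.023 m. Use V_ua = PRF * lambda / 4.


V_ua = 8827 * 0.023 / 4 = 50.8 m/s

50.8 m/s


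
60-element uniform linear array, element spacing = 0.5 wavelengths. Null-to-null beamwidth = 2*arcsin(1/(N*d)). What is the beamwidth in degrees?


1/(N*d) = 1/(60*0.5) = 0.033333
BW = 2*arcsin(0.033333) = 3.8 degrees

3.8 degrees


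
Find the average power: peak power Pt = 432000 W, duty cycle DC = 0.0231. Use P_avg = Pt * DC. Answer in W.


P_avg = 432000 * 0.0231 = 9979.2 W

9979.2 W


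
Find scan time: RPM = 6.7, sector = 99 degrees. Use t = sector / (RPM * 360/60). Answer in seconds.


t = 99 / (6.7 * 360) * 60 = 2.46 s

2.46 s


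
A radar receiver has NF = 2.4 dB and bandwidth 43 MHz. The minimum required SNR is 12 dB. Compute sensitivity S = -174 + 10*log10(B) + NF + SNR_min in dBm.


10*log10(43000000.0) = 76.33
S = -174 + 76.33 + 2.4 + 12 = -83.3 dBm

-83.3 dBm


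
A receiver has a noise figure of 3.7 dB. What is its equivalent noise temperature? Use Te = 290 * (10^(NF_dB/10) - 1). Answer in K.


NF_lin = 10^(3.7/10) = 2.344229
Te = 290 * (2.344229 - 1) = 389.8 K

389.8 K


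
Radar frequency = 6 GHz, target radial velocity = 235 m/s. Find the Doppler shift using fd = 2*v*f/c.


fd = 2 * 235 * 6000000000.0 / 3e8 = 9400.0 Hz

9400.0 Hz


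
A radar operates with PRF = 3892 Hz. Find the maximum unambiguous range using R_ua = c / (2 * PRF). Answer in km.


R_ua = 3e8 / (2 * 3892) = 38540.6 m = 38.5 km

38.5 km


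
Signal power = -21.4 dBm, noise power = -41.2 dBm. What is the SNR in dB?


SNR = -21.4 - (-41.2) = 19.8 dB

19.8 dB


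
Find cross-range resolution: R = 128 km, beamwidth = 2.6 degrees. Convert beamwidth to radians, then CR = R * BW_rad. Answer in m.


BW_rad = 0.045378561
CR = 128000 * 0.045378561 = 5808.5 m

5808.5 m


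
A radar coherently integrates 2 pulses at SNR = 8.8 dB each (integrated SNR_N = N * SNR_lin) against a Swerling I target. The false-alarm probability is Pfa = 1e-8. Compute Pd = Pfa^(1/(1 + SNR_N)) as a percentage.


SNR_lin = 10^(8.8/10) = 7.58578
SNR_N = 2 * 7.58578 = 15.17156
1/(1 + SNR_N) = 1/16.17156 = 0.061837
Pd = (1e-8)^0.061837 = 0.32011
Pd = 32.0%

32.0%


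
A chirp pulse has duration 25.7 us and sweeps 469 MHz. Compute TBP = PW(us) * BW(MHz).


TBP = 25.7 * 469 = 12053.3

12053.3


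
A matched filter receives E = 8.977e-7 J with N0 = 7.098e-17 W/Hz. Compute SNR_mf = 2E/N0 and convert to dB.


SNR_lin = 2 * 8.977e-7 / 7.098e-17 = 2.529e10
SNR_dB = 10*log10(2.529e10) = 104.0 dB

104.0 dB


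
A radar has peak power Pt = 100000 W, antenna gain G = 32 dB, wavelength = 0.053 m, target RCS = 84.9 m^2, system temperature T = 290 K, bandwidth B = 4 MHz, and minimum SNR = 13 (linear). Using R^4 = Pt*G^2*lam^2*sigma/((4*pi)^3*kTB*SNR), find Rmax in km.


G_lin = 10^(32/10) = 1584.893192
R^4 = 100000 * 1584.893192^2 * 0.053^2 * 84.9 / ((4*pi)^3 * 1.38e-23 * 290 * 4000000.0 * 13)
R^4 = 1.45061e20 m^4
R_max = (1.45061e20)^(1/4) = 109745.7 m = 109.7 km

109.7 km


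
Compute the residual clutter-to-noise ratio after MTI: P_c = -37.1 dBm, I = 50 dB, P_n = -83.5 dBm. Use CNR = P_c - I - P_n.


CNR = -37.1 - 50 - (-83.5) = -3.6 dB

-3.6 dB


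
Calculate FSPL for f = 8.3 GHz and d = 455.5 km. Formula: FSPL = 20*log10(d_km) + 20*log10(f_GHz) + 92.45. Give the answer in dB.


20*log10(455.5) = 53.17
20*log10(8.3) = 18.38
FSPL = 164.0 dB

164.0 dB


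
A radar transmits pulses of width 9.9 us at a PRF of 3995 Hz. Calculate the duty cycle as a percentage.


DC = 9.9e-6 * 3995 * 100 = 3.96%

3.96%


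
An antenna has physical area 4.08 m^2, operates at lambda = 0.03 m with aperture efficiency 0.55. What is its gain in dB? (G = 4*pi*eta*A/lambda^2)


G_linear = 4*pi*0.55*4.08/0.03^2 = 31332.15
G_dB = 10*log10(31332.15) = 45.0 dB

45.0 dB


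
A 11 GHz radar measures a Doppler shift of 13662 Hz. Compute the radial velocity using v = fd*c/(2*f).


v = 13662 * 3e8 / (2 * 11000000000.0) = 186.3 m/s

186.3 m/s


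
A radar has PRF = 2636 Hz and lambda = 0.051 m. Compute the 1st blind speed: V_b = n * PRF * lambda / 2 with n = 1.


V_blind = 1 * 2636 * 0.051 / 2 = 67.2 m/s

67.2 m/s


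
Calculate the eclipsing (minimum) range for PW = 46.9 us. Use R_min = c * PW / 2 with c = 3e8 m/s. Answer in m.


R_min = 3e8 * 46.9e-6 / 2 = 7035.0 m

7035.0 m


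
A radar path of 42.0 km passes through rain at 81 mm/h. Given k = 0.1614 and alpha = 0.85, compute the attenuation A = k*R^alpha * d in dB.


gamma = 0.1614 * 81^0.85 = 6.762633 dB/km
A = 6.762633 * 42.0 = 284.03 dB

284.03 dB


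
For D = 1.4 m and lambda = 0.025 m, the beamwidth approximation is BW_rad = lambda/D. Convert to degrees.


BW_rad = 0.025 / 1.4 = 0.017857
BW_deg = 1.02 degrees

1.02 degrees


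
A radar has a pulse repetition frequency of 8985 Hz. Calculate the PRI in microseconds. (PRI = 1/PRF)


PRI = 1/8985 = 0.0001112966 s = 111.3 us

111.3 us


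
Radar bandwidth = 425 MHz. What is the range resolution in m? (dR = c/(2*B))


dR = 3e8 / (2 * 425000000.0) = 0.35 m

0.35 m


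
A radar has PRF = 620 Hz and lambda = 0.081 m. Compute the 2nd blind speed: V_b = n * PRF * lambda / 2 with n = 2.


V_blind = 2 * 620 * 0.081 / 2 = 50.2 m/s

50.2 m/s


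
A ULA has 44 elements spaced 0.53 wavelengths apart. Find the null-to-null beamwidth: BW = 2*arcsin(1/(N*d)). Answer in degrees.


1/(N*d) = 1/(44*0.53) = 0.042882
BW = 2*arcsin(0.042882) = 4.9 degrees

4.9 degrees


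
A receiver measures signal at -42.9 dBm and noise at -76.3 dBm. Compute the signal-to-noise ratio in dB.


SNR = -42.9 - (-76.3) = 33.4 dB

33.4 dB


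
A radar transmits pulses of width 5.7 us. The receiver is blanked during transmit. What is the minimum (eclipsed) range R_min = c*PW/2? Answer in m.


R_min = 3e8 * 5.7e-6 / 2 = 855.0 m

855.0 m


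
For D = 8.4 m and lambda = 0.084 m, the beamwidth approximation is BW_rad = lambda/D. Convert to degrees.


BW_rad = 0.084 / 8.4 = 0.01
BW_deg = 0.57 degrees

0.57 degrees


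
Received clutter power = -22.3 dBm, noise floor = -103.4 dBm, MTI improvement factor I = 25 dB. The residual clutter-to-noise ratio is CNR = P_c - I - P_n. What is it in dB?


CNR = -22.3 - 25 - (-103.4) = 56.1 dB

56.1 dB


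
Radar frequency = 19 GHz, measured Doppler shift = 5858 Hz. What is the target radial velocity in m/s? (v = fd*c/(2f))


v = 5858 * 3e8 / (2 * 19000000000.0) = 46.2 m/s

46.2 m/s


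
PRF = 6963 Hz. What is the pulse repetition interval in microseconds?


PRI = 1/6963 = 0.0001436163 s = 143.6 us

143.6 us


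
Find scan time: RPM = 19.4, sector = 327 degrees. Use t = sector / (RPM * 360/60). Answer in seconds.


t = 327 / (19.4 * 360) * 60 = 2.81 s

2.81 s


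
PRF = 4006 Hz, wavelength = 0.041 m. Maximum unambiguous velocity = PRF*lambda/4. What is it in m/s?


V_ua = 4006 * 0.041 / 4 = 41.1 m/s

41.1 m/s


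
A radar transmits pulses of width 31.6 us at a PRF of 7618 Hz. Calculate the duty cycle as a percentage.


DC = 31.6e-6 * 7618 * 100 = 24.07%

24.07%


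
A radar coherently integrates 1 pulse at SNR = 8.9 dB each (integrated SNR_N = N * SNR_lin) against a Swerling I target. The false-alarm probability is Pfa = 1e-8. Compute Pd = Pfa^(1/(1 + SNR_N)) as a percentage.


SNR_lin = 10^(8.9/10) = 7.76247
SNR_N = 1 * 7.76247 = 7.76247
1/(1 + SNR_N) = 1/8.76247 = 0.1141231
Pd = (1e-8)^0.1141231 = 0.12218
Pd = 12.2%

12.2%


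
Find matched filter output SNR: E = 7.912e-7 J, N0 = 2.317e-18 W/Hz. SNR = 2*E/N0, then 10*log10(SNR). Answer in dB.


SNR_lin = 2 * 7.912e-7 / 2.317e-18 = 6.83e11
SNR_dB = 10*log10(6.83e11) = 118.3 dB

118.3 dB


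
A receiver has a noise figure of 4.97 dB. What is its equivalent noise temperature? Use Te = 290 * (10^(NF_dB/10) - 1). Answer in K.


NF_lin = 10^(4.97/10) = 3.140509
Te = 290 * (3.140509 - 1) = 620.7 K

620.7 K


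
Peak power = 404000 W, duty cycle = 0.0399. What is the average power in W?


P_avg = 404000 * 0.0399 = 16119.6 W

16119.6 W


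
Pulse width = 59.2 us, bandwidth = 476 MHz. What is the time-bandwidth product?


TBP = 59.2 * 476 = 28179.2

28179.2


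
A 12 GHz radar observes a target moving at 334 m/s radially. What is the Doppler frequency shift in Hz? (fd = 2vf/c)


fd = 2 * 334 * 12000000000.0 / 3e8 = 26720.0 Hz

26720.0 Hz


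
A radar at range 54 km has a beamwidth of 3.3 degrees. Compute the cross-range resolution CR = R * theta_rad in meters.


BW_rad = 0.057595865
CR = 54000 * 0.057595865 = 3110.2 m

3110.2 m


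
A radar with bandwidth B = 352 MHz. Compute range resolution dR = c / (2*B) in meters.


dR = 3e8 / (2 * 352000000.0) = 0.43 m

0.43 m


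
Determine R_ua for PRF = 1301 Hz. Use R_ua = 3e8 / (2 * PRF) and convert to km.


R_ua = 3e8 / (2 * 1301) = 115295.9 m = 115.3 km

115.3 km


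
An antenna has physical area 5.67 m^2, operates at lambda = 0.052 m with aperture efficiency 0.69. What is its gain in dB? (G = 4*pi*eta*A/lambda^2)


G_linear = 4*pi*0.69*5.67/0.052^2 = 18181.74
G_dB = 10*log10(18181.74) = 42.6 dB

42.6 dB


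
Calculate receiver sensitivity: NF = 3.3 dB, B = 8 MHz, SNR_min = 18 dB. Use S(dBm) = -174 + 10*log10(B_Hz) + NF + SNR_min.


10*log10(8000000.0) = 69.03
S = -174 + 69.03 + 3.3 + 18 = -83.7 dBm

-83.7 dBm


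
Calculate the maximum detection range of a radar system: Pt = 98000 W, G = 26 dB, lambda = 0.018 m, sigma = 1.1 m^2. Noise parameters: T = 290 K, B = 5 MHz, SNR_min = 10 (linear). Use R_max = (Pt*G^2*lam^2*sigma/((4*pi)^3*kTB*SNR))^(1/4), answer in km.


G_lin = 10^(26/10) = 398.107171
R^4 = 98000 * 398.107171^2 * 0.018^2 * 1.1 / ((4*pi)^3 * 1.38e-23 * 290 * 5000000.0 * 10)
R^4 = 1.39408e16 m^4
R_max = (1.39408e16)^(1/4) = 10866.1 m = 10.9 km

10.9 km


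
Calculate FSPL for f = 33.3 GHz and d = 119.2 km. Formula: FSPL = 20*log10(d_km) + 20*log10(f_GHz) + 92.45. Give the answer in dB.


20*log10(119.2) = 41.53
20*log10(33.3) = 30.45
FSPL = 164.4 dB

164.4 dB


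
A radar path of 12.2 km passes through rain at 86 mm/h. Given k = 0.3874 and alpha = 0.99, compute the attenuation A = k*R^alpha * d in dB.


gamma = 0.3874 * 86^0.99 = 31.864938 dB/km
A = 31.864938 * 12.2 = 388.75 dB

388.75 dB


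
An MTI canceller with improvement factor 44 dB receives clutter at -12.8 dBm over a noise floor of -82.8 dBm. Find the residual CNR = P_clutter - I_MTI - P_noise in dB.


CNR = -12.8 - 44 - (-82.8) = 26.0 dB

26.0 dB


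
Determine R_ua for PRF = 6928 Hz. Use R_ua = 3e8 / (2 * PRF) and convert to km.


R_ua = 3e8 / (2 * 6928) = 21651.3 m = 21.7 km

21.7 km


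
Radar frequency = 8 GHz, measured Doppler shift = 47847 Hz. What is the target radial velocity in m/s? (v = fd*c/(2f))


v = 47847 * 3e8 / (2 * 8000000000.0) = 897.1 m/s

897.1 m/s


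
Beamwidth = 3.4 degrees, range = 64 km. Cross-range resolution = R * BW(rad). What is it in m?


BW_rad = 0.059341195
CR = 64000 * 0.059341195 = 3797.8 m

3797.8 m


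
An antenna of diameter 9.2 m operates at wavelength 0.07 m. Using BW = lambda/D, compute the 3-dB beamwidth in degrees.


BW_rad = 0.07 / 9.2 = 0.007609
BW_deg = 0.44 degrees

0.44 degrees


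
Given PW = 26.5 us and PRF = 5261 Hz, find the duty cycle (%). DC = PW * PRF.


DC = 26.5e-6 * 5261 * 100 = 13.94%

13.94%


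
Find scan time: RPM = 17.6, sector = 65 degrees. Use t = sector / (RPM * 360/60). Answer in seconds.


t = 65 / (17.6 * 360) * 60 = 0.62 s

0.62 s


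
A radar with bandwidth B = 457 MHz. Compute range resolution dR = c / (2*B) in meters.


dR = 3e8 / (2 * 457000000.0) = 0.33 m

0.33 m


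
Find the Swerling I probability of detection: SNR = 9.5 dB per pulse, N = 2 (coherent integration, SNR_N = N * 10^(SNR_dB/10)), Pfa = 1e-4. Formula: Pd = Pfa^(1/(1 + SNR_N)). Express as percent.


SNR_lin = 10^(9.5/10) = 8.91251
SNR_N = 2 * 8.91251 = 17.82502
1/(1 + SNR_N) = 1/18.82502 = 0.0531208
Pd = (1e-4)^0.0531208 = 0.61308
Pd = 61.3%

61.3%


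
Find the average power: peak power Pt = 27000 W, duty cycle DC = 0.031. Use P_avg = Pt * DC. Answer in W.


P_avg = 27000 * 0.031 = 837.0 W

837.0 W


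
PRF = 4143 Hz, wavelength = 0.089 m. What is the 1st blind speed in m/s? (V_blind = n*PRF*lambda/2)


V_blind = 1 * 4143 * 0.089 / 2 = 184.4 m/s

184.4 m/s


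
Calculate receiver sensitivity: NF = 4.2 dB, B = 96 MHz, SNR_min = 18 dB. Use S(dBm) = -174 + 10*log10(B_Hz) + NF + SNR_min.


10*log10(96000000.0) = 79.82
S = -174 + 79.82 + 4.2 + 18 = -72.0 dBm

-72.0 dBm


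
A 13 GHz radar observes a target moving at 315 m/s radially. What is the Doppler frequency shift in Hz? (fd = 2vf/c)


fd = 2 * 315 * 13000000000.0 / 3e8 = 27300.0 Hz

27300.0 Hz


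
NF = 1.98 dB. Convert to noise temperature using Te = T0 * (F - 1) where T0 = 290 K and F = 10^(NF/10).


NF_lin = 10^(1.98/10) = 1.577611
Te = 290 * (1.577611 - 1) = 167.5 K

167.5 K


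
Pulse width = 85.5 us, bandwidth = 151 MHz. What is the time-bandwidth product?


TBP = 85.5 * 151 = 12910.5

12910.5


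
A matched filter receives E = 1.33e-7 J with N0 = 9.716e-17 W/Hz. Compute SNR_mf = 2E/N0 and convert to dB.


SNR_lin = 2 * 1.33e-7 / 9.716e-17 = 2.738e9
SNR_dB = 10*log10(2.738e9) = 94.4 dB

94.4 dB


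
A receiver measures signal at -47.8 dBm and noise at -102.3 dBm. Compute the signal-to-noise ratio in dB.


SNR = -47.8 - (-102.3) = 54.5 dB

54.5 dB


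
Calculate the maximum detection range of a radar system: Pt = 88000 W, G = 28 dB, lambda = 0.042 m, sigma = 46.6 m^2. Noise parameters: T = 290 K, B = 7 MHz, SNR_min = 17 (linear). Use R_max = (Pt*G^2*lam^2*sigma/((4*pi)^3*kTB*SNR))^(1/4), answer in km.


G_lin = 10^(28/10) = 630.957344
R^4 = 88000 * 630.957344^2 * 0.042^2 * 46.6 / ((4*pi)^3 * 1.38e-23 * 290 * 7000000.0 * 17)
R^4 = 3.04729e18 m^4
R_max = (3.04729e18)^(1/4) = 41781.0 m = 41.8 km

41.8 km


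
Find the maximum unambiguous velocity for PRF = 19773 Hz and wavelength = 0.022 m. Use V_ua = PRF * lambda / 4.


V_ua = 19773 * 0.022 / 4 = 108.8 m/s

108.8 m/s


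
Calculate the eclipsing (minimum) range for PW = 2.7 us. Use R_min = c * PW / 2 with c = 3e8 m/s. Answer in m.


R_min = 3e8 * 2.7e-6 / 2 = 405.0 m

405.0 m


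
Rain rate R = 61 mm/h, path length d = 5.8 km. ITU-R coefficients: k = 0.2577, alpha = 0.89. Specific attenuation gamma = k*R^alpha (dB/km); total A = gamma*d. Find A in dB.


gamma = 0.2577 * 61^0.89 = 10.001335 dB/km
A = 10.001335 * 5.8 = 58.01 dB

58.01 dB


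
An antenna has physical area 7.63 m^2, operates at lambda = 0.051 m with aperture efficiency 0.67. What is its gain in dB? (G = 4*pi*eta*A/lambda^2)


G_linear = 4*pi*0.67*7.63/0.051^2 = 24698.4
G_dB = 10*log10(24698.4) = 43.9 dB

43.9 dB


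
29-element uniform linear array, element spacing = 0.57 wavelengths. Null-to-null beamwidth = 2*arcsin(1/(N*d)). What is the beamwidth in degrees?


1/(N*d) = 1/(29*0.57) = 0.060496
BW = 2*arcsin(0.060496) = 6.9 degrees

6.9 degrees


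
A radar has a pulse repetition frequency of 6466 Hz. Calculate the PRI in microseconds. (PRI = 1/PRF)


PRI = 1/6466 = 0.0001546551 s = 154.7 us

154.7 us


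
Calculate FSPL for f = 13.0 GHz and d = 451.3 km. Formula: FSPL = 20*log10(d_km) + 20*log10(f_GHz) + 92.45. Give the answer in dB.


20*log10(451.3) = 53.09
20*log10(13.0) = 22.28
FSPL = 167.8 dB

167.8 dB


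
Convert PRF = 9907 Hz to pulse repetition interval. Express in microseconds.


PRI = 1/9907 = 0.0001009387 s = 100.9 us

100.9 us


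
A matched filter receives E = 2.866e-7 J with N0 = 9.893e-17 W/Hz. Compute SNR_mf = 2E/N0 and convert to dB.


SNR_lin = 2 * 2.866e-7 / 9.893e-17 = 5.794e9
SNR_dB = 10*log10(5.794e9) = 97.6 dB

97.6 dB


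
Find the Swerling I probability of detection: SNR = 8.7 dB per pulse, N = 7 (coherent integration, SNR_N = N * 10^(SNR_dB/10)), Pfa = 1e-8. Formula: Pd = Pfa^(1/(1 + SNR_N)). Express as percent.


SNR_lin = 10^(8.7/10) = 7.4131
SNR_N = 7 * 7.4131 = 51.8917
1/(1 + SNR_N) = 1/52.8917 = 0.0189066
Pd = (1e-8)^0.0189066 = 0.70591
Pd = 70.6%

70.6%


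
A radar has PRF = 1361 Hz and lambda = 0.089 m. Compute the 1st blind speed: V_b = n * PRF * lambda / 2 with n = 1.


V_blind = 1 * 1361 * 0.089 / 2 = 60.6 m/s

60.6 m/s


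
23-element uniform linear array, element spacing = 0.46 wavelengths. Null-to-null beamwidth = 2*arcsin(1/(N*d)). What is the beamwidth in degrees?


1/(N*d) = 1/(23*0.46) = 0.094518
BW = 2*arcsin(0.094518) = 10.8 degrees

10.8 degrees


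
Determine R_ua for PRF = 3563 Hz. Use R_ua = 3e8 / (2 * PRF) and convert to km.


R_ua = 3e8 / (2 * 3563) = 42099.4 m = 42.1 km

42.1 km


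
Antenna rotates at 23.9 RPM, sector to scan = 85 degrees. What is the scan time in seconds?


t = 85 / (23.9 * 360) * 60 = 0.59 s

0.59 s


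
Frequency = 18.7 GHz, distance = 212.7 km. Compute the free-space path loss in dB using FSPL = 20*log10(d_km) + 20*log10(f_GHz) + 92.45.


20*log10(212.7) = 46.56
20*log10(18.7) = 25.44
FSPL = 164.4 dB

164.4 dB


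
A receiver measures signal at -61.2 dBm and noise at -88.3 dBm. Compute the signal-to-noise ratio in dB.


SNR = -61.2 - (-88.3) = 27.1 dB

27.1 dB


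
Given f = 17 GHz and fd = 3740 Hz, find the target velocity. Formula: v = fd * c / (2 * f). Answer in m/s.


v = 3740 * 3e8 / (2 * 17000000000.0) = 33.0 m/s

33.0 m/s


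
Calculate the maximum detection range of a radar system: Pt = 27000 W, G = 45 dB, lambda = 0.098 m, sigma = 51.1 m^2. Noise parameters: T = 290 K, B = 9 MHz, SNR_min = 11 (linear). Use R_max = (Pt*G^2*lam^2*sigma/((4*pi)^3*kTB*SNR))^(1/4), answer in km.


G_lin = 10^(45/10) = 31622.776602
R^4 = 27000 * 31622.776602^2 * 0.098^2 * 51.1 / ((4*pi)^3 * 1.38e-23 * 290 * 9000000.0 * 11)
R^4 = 1.68537e22 m^4
R_max = (1.68537e22)^(1/4) = 360307.9 m = 360.3 km

360.3 km


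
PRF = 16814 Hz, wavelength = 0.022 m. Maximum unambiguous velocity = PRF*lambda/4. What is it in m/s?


V_ua = 16814 * 0.022 / 4 = 92.5 m/s

92.5 m/s


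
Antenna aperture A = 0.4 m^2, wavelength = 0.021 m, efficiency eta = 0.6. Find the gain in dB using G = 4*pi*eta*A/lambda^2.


G_linear = 4*pi*0.6*0.4/0.021^2 = 6838.84
G_dB = 10*log10(6838.84) = 38.3 dB

38.3 dB


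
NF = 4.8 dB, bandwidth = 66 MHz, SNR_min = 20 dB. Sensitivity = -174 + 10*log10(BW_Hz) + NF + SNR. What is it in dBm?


10*log10(66000000.0) = 78.2
S = -174 + 78.2 + 4.8 + 20 = -71.0 dBm

-71.0 dBm


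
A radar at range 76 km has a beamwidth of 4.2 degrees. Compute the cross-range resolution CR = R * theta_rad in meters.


BW_rad = 0.073303829
CR = 76000 * 0.073303829 = 5571.1 m

5571.1 m


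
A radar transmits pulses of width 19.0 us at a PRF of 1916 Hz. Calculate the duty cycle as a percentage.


DC = 19.0e-6 * 1916 * 100 = 3.64%

3.64%


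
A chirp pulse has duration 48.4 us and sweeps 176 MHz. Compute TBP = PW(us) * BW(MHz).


TBP = 48.4 * 176 = 8518.4

8518.4


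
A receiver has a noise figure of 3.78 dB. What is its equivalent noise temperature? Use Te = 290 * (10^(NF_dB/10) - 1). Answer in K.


NF_lin = 10^(3.78/10) = 2.387811
Te = 290 * (2.387811 - 1) = 402.5 K

402.5 K


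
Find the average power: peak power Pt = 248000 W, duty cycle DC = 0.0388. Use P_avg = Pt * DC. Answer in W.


P_avg = 248000 * 0.0388 = 9622.4 W

9622.4 W


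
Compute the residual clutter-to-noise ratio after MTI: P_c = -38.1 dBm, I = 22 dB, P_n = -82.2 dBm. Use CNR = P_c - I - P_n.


CNR = -38.1 - 22 - (-82.2) = 22.1 dB

22.1 dB


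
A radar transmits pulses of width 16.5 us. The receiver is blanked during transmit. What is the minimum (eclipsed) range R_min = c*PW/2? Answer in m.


R_min = 3e8 * 16.5e-6 / 2 = 2475.0 m

2475.0 m


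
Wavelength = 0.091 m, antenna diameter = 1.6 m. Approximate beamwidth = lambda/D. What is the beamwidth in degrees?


BW_rad = 0.091 / 1.6 = 0.056875
BW_deg = 3.26 degrees

3.26 degrees


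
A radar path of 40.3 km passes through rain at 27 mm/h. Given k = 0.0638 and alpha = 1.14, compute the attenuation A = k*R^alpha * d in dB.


gamma = 0.0638 * 27^1.14 = 2.732596 dB/km
A = 2.732596 * 40.3 = 110.12 dB

110.12 dB


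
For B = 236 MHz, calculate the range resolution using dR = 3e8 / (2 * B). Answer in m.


dR = 3e8 / (2 * 236000000.0) = 0.64 m

0.64 m


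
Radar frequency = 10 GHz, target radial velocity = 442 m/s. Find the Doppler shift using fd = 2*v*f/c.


fd = 2 * 442 * 10000000000.0 / 3e8 = 29466.7 Hz

29466.7 Hz


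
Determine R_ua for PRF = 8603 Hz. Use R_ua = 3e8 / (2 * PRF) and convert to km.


R_ua = 3e8 / (2 * 8603) = 17435.8 m = 17.4 km

17.4 km


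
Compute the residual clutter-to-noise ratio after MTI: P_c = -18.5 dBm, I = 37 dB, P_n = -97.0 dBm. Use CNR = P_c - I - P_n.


CNR = -18.5 - 37 - (-97.0) = 41.5 dB

41.5 dB


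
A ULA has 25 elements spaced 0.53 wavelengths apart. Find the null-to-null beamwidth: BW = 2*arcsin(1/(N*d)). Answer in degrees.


1/(N*d) = 1/(25*0.53) = 0.075472
BW = 2*arcsin(0.075472) = 8.7 degrees

8.7 degrees


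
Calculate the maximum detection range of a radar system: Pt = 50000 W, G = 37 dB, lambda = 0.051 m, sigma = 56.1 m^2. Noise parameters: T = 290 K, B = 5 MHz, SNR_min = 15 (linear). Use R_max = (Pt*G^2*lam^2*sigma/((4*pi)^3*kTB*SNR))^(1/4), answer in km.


G_lin = 10^(37/10) = 5011.872336
R^4 = 50000 * 5011.872336^2 * 0.051^2 * 56.1 / ((4*pi)^3 * 1.38e-23 * 290 * 5000000.0 * 15)
R^4 = 3.07684e20 m^4
R_max = (3.07684e20)^(1/4) = 132442.2 m = 132.4 km

132.4 km


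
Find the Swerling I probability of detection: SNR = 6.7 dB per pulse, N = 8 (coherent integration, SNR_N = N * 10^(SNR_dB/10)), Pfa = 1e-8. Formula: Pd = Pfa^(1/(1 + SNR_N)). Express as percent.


SNR_lin = 10^(6.7/10) = 4.67735
SNR_N = 8 * 4.67735 = 37.4188
1/(1 + SNR_N) = 1/38.4188 = 0.0260289
Pd = (1e-8)^0.0260289 = 0.61911
Pd = 61.9%

61.9%


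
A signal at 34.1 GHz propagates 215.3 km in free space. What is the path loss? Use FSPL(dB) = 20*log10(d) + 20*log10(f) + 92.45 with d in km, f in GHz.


20*log10(215.3) = 46.66
20*log10(34.1) = 30.66
FSPL = 169.8 dB

169.8 dB


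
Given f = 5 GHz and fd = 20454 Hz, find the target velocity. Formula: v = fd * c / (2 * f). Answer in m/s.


v = 20454 * 3e8 / (2 * 5000000000.0) = 613.6 m/s

613.6 m/s


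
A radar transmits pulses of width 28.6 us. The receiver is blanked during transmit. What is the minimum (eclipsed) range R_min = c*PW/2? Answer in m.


R_min = 3e8 * 28.6e-6 / 2 = 4290.0 m

4290.0 m


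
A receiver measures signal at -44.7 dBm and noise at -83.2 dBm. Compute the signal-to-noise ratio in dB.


SNR = -44.7 - (-83.2) = 38.5 dB

38.5 dB


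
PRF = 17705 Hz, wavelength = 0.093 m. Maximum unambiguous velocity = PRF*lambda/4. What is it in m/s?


V_ua = 17705 * 0.093 / 4 = 411.6 m/s

411.6 m/s


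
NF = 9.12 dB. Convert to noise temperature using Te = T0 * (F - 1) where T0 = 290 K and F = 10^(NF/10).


NF_lin = 10^(9.12/10) = 8.165824
Te = 290 * (8.165824 - 1) = 2078.1 K

2078.1 K


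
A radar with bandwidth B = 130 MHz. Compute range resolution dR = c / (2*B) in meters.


dR = 3e8 / (2 * 130000000.0) = 1.15 m

1.15 m


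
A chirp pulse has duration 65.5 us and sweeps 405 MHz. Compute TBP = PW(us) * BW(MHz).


TBP = 65.5 * 405 = 26527.5

26527.5


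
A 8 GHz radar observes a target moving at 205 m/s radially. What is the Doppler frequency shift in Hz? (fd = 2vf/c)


fd = 2 * 205 * 8000000000.0 / 3e8 = 10933.3 Hz

10933.3 Hz


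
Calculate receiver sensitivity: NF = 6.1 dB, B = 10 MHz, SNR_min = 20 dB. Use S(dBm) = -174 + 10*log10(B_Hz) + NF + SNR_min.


10*log10(10000000.0) = 70.0
S = -174 + 70.0 + 6.1 + 20 = -77.9 dBm

-77.9 dBm


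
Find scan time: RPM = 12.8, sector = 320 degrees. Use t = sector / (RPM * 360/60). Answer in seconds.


t = 320 / (12.8 * 360) * 60 = 4.17 s

4.17 s


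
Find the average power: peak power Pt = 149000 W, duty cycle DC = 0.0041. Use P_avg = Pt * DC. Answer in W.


P_avg = 149000 * 0.0041 = 610.9 W

610.9 W


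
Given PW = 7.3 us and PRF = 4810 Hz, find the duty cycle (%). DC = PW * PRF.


DC = 7.3e-6 * 4810 * 100 = 3.51%

3.51%


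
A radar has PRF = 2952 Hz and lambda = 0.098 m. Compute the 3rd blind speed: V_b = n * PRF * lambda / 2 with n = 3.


V_blind = 3 * 2952 * 0.098 / 2 = 433.9 m/s

433.9 m/s


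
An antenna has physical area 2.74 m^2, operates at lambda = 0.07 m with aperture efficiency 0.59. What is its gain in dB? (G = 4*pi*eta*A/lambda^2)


G_linear = 4*pi*0.59*2.74/0.07^2 = 4145.88
G_dB = 10*log10(4145.88) = 36.2 dB

36.2 dB


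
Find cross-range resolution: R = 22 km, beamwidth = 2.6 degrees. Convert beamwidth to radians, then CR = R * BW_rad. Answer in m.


BW_rad = 0.045378561
CR = 22000 * 0.045378561 = 998.3 m

998.3 m


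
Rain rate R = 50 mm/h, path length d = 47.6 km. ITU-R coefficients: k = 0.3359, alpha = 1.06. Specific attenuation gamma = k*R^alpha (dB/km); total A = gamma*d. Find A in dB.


gamma = 0.3359 * 50^1.06 = 21.238225 dB/km
A = 21.238225 * 47.6 = 1010.94 dB

1010.94 dB


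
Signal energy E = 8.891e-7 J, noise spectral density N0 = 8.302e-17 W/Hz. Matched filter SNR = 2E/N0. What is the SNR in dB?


SNR_lin = 2 * 8.891e-7 / 8.302e-17 = 2.142e10
SNR_dB = 10*log10(2.142e10) = 103.3 dB

103.3 dB


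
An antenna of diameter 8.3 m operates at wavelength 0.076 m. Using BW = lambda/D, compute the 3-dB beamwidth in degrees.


BW_rad = 0.076 / 8.3 = 0.009157
BW_deg = 0.52 degrees

0.52 degrees


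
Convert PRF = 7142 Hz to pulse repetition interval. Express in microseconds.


PRI = 1/7142 = 0.0001400168 s = 140.0 us

140.0 us


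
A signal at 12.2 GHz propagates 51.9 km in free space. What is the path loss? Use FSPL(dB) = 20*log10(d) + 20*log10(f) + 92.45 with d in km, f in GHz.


20*log10(51.9) = 34.3
20*log10(12.2) = 21.73
FSPL = 148.5 dB

148.5 dB
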